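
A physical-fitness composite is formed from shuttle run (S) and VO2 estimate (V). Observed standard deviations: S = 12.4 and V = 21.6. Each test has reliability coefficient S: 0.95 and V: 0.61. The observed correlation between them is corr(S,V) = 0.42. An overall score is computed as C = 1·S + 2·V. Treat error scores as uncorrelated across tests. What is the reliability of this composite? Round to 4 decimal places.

0.7022

Var(C) = 12.4² + 2²·21.6² + 2·[2·12.4·21.6·0.42] = 2020 + 449.971 = 2469.97.
Because errors are independent across components, Cov(Tᵢ,Tⱼ) = Cov(Xᵢ,Xⱼ); the off-diagonal part of the true-score variance is the same as above.
True-score variance = [12.4²·0.95 + 2²·21.6²·0.61] + 449.971 = 1284.48 + 449.971 = 1734.45.
Reliability = 1734.45 / 2469.97 = 0.7022.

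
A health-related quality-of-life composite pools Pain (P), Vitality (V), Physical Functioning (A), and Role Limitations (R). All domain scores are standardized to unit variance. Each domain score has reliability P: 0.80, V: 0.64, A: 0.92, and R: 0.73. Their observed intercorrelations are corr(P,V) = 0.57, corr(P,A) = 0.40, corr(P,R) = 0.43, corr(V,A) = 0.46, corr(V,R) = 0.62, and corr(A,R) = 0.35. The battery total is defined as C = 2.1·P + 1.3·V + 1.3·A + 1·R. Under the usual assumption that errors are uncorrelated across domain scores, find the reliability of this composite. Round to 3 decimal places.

0.905

Var(C) = 2.1² + 1.3² + 1.3² + 1 + 2·[2.73·0.57 + 2.73·0.40 + 2.1·0.43 + 1.69·0.46 + 1.3·0.62 + 1.3·0.35] = 8.79 + 11.179 = 19.969.
Because errors are independent across components, Cov(Tᵢ,Tⱼ) = Cov(Xᵢ,Xⱼ); the off-diagonal part of the true-score variance is the same as above.
True-score variance = [2.1²·0.80 + 1.3²·0.64 + 1.3²·0.92 + 0.73] + 11.179 = 6.8944 + 11.179 = 18.0734.
Reliability = 18.0734 / 19.969 = 0.905.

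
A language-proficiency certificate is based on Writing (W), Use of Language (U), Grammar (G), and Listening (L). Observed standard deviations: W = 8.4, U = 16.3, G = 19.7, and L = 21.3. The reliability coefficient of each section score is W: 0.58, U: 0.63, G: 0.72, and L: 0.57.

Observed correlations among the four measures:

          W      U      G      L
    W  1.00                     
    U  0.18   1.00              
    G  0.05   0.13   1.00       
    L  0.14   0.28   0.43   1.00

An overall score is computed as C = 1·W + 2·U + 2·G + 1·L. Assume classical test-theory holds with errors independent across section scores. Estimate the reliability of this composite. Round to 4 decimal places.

Var(C) = 8.4² + 2²·16.3² + 2²·19.7² + 21.3² + 2·[2·8.4·16.3·0.18 + 2·8.4·19.7·0.05 + 8.4·21.3·0.14 + 4·16.3·19.7·0.13 + 2·16.3·21.3·0.28 + 2·19.7·21.3·0.43] = 3139.37 + 1626.31 = 4765.68.
With uncorrelated errors the cross-covariances are all true-score covariance, so they carry over unchanged; only the diagonal terms shrink to ρᵢσᵢ².
True-score variance = [8.4²·0.58 + 2²·16.3²·0.63 + 2²·19.7²·0.72 + 21.3²·0.57] + 1626.31 = 2086.77 + 1626.31 = 3713.08.
Reliability = 3713.08 / 4765.68 = 0.7791.

0.7791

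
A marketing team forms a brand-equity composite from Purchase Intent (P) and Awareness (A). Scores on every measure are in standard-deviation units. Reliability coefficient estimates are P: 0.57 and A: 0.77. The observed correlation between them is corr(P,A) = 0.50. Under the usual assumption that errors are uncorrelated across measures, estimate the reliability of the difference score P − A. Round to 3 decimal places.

Var(P−A) = 1 + 1 − 2·0.50 = 2 − 1 = 1.
With uncorrelated errors the cross-covariances are all true-score covariance, so they carry over unchanged; only the diagonal terms shrink to ρᵢσᵢ².
True-score variance = [0.57 + 0.77] − 1 = 1.34 − 1 = 0.34.
Reliability = 0.34 / 1 = 0.340.

0.340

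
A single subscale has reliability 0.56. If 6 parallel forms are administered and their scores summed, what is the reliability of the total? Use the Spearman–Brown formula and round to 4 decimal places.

ρ_k = kρ / (1 + (k−1)ρ) = 6·0.56 / (1 + 5·0.56) = 3.360 / 3.800 = 0.8842.

0.8842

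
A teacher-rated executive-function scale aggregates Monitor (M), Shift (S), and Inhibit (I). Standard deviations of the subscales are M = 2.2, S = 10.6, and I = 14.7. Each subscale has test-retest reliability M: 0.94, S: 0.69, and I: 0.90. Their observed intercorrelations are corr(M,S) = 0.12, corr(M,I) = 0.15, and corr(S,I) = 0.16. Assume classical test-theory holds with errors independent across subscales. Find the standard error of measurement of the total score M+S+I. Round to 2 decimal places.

7.53

Var(total) = 333.29 + 65.1612 = 398.451.
True-score variance = 276.559 + 65.1612 = 341.72, so reliability = 0.8576.
Error variance = 398.451 − 341.72 = 56.731; SEM = √56.731 = 7.53.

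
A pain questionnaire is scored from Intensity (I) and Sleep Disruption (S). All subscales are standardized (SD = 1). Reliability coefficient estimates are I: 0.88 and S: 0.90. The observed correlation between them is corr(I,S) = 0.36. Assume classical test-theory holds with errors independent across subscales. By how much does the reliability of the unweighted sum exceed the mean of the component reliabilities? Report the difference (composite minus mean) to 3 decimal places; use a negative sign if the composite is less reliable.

0.029

Var(sum) = 2 + 0.72 = 2.72; true-score variance = 1.78 + 0.72 = 2.5; composite reliability = 0.9191.
Mean component reliability = 0.8900.
Difference = 0.9191 − 0.8900 = 0.029.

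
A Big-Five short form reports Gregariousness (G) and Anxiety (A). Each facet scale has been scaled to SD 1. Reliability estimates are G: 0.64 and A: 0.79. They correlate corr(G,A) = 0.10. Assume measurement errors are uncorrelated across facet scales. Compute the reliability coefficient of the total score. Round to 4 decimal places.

Var(G+A) = 2 + 2·[0.10] = 2 + 0.2 = 2.2.
Because errors are independent across components, Cov(Tᵢ,Tⱼ) = Cov(Xᵢ,Xⱼ); the off-diagonal part of the true-score variance is the same as above.
True-score variance = [0.64 + 0.79] + 0.2 = 1.43 + 0.2 = 1.63.
Reliability = 1.63 / 2.2 = 0.7409.

0.7409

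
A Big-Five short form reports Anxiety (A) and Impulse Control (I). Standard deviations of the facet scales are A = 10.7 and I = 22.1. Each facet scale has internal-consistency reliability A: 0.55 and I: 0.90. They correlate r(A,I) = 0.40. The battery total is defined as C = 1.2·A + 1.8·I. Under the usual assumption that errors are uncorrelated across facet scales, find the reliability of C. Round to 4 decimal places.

0.8922

Var(C) = 1.2²·10.7² + 1.8²·22.1² + 2·[2.16·10.7·22.1·0.40] = 1747.31 + 408.62 = 2155.93.
Under uncorrelated errors the observed covariances equal the true-score covariances, so only the own-variance terms attenuate.
True-score variance = [1.2²·10.7²·0.55 + 1.8²·22.1²·0.90] + 408.62 = 1514.88 + 408.62 = 1923.5.
Reliability = 1923.5 / 2155.93 = 0.8922.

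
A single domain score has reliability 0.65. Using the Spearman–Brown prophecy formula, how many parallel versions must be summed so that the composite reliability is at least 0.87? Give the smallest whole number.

k ≥ ρ*(1−ρ₁)/(ρ₁(1−ρ*)) = 0.87·0.35 / (0.65·0.13) = 3.604.
Smallest integer k = 4.

4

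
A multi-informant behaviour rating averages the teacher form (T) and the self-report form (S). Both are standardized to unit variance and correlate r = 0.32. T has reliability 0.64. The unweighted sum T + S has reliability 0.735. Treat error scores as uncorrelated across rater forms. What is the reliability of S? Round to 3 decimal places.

0.660

Var(T+S) = 2 + 2·0.32 = 2.640.
True-score variance = ρ_T + ρ_S + 2·0.32, so 0.735 = (0.64 + ρ_S + 0.64) / 2.640.
ρ_S = 0.735·2.640 − 0.64 − 0.64 = 0.660.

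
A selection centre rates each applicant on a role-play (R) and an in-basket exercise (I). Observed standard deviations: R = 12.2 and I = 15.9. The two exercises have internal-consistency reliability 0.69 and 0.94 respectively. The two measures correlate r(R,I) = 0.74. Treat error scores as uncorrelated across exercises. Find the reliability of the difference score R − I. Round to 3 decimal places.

0.465

Var(R−I) = 12.2² + 15.9² − 2·12.2·15.9·0.74 = 401.65 − 287.09 = 114.56.
Because errors are independent across components, Cov(Tᵢ,Tⱼ) = Cov(Xᵢ,Xⱼ); the off-diagonal part of the true-score variance is the same as above.
True-score variance = [12.2²·0.69 + 15.9²·0.94] − 287.09 = 340.341 − 287.09 = 53.2506.
Reliability = 53.2506 / 114.56 = 0.465.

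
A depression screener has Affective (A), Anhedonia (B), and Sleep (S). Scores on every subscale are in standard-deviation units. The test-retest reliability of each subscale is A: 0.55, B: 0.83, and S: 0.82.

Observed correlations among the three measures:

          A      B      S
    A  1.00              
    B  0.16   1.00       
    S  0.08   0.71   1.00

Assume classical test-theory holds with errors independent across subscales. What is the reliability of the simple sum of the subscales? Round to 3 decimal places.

Var(A+B+S) = 3 + 2·[0.16 + 0.08 + 0.71] = 3 + 1.9 = 4.9.
Under uncorrelated errors the observed covariances equal the true-score covariances, so only the own-variance terms attenuate.
True-score variance = [0.55 + 0.83 + 0.82] + 1.9 = 2.2 + 1.9 = 4.1.
Reliability = 4.1 / 4.9 = 0.837.

0.837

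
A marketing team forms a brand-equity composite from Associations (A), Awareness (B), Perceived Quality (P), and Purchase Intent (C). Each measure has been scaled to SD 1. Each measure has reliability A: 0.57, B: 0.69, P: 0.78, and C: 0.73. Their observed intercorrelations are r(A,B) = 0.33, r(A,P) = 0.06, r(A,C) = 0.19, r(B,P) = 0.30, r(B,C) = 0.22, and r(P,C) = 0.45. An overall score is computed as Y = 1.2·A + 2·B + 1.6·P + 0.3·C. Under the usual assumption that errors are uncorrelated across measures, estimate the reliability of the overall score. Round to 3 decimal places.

0.807

Var(Y) = 1.2² + 2² + 1.6² + 0.3² + 2·[2.4·0.33 + 1.92·0.06 + 0.36·0.19 + 3.2·0.30 + 0.6·0.22 + 0.48·0.45] = 8.09 + 4.5672 = 12.6572.
Under uncorrelated errors the observed covariances equal the true-score covariances, so only the own-variance terms attenuate.
True-score variance = [1.2²·0.57 + 2²·0.69 + 1.6²·0.78 + 0.3²·0.73] + 4.5672 = 5.6433 + 4.5672 = 10.2105.
Reliability = 10.2105 / 12.6572 = 0.807.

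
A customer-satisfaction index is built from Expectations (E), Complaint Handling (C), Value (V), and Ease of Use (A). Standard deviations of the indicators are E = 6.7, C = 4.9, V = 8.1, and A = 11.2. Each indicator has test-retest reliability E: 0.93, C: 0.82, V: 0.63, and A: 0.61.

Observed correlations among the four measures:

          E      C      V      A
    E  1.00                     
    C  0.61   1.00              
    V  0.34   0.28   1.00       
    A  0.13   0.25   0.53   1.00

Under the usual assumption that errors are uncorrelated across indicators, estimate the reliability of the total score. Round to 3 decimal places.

Var(E+C+V+A) = 6.7² + 4.9² + 8.1² + 11.2² + 2·[6.7·4.9·0.61 + 6.7·8.1·0.34 + 6.7·11.2·0.13 + 4.9·8.1·0.28 + 4.9·11.2·0.25 + 8.1·11.2·0.53] = 259.95 + 242.296 = 502.246.
Because errors are independent across components, Cov(Tᵢ,Tⱼ) = Cov(Xᵢ,Xⱼ); the off-diagonal part of the true-score variance is the same as above.
True-score variance = [6.7²·0.93 + 4.9²·0.82 + 8.1²·0.63 + 11.2²·0.61] + 242.296 = 179.289 + 242.296 = 421.585.
Reliability = 421.585 / 502.246 = 0.839.

0.839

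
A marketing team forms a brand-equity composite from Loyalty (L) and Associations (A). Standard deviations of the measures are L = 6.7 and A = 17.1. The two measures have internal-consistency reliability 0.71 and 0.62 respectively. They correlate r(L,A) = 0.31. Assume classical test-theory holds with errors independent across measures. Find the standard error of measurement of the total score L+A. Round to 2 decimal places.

Var(total) = 337.3 + 71.0334 = 408.333.
True-score variance = 213.166 + 71.0334 = 284.2, so reliability = 0.6960.
Error variance = 408.333 − 284.2 = 124.134; SEM = √124.134 = 11.14.

11.14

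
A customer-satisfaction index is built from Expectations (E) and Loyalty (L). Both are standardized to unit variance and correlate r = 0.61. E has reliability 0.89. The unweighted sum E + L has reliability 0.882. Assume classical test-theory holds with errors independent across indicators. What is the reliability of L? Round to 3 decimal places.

0.730

Var(E+L) = 2 + 2·0.61 = 3.220.
True-score variance = ρ_E + ρ_L + 2·0.61, so 0.882 = (0.89 + ρ_L + 1.22) / 3.220.
ρ_L = 0.882·3.220 − 0.89 − 1.22 = 0.730.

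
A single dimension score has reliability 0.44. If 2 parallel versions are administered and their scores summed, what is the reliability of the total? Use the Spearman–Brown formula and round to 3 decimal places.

0.611

ρ_k = kρ / (1 + (k−1)ρ) = 2·0.44 / (1 + 1·0.44) = 0.880 / 1.440 = 0.611.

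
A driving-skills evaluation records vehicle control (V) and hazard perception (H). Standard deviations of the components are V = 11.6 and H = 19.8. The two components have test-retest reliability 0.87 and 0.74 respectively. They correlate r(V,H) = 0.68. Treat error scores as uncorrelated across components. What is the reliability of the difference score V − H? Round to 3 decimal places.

0.443

Var(V−H) = 11.6² + 19.8² − 2·11.6·19.8·0.68 = 526.6 − 312.365 = 214.235.
Because errors are independent across components, Cov(Tᵢ,Tⱼ) = Cov(Xᵢ,Xⱼ); the off-diagonal part of the true-score variance is the same as above.
True-score variance = [11.6²·0.87 + 19.8²·0.74] − 312.365 = 407.177 − 312.365 = 94.812.
Reliability = 94.812 / 214.235 = 0.443.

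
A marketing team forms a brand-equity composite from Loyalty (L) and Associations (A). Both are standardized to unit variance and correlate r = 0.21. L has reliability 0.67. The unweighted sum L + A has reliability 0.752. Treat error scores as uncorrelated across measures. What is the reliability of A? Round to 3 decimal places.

Var(L+A) = 2 + 2·0.21 = 2.420.
True-score variance = ρ_L + ρ_A + 2·0.21, so 0.752 = (0.67 + ρ_A + 0.42) / 2.420.
ρ_A = 0.752·2.420 − 0.67 − 0.42 = 0.730.

0.730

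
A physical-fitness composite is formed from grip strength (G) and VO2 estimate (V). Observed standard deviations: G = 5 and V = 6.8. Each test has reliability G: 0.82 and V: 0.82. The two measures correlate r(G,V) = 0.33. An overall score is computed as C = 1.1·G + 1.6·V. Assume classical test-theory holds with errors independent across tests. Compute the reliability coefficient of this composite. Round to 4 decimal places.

Var(C) = 1.1²·5² + 1.6²·6.8² + 2·[1.76·5·6.8·0.33] = 148.624 + 39.4944 = 188.119.
Under uncorrelated errors the observed covariances equal the true-score covariances, so only the own-variance terms attenuate.
True-score variance = [1.1²·5²·0.82 + 1.6²·6.8²·0.82] + 39.4944 = 121.872 + 39.4944 = 161.366.
Reliability = 161.366 / 188.119 = 0.8578.

0.8578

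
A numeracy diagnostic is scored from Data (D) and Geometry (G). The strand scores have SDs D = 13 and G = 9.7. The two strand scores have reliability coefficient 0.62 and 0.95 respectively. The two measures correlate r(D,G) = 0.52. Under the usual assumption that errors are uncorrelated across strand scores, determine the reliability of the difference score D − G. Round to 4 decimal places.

Var(D−G) = 13² + 9.7² − 2·13·9.7·0.52 = 263.09 − 131.144 = 131.946.
Because errors are independent across components, Cov(Tᵢ,Tⱼ) = Cov(Xᵢ,Xⱼ); the off-diagonal part of the true-score variance is the same as above.
True-score variance = [13²·0.62 + 9.7²·0.95] − 131.144 = 194.165 − 131.144 = 63.0215.
Reliability = 63.0215 / 131.946 = 0.4776.

0.4776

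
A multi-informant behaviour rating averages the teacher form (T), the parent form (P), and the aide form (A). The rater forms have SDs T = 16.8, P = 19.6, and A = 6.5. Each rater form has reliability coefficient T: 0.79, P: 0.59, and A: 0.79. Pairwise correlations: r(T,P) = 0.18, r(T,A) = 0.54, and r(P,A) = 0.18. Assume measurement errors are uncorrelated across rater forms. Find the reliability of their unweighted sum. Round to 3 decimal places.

Var(T+P+A) = 16.8² + 19.6² + 6.5² + 2·[16.8·19.6·0.18 + 16.8·6.5·0.54 + 19.6·6.5·0.18] = 708.65 + 282.341 = 990.991.
Because errors are independent across components, Cov(Tᵢ,Tⱼ) = Cov(Xᵢ,Xⱼ); the off-diagonal part of the true-score variance is the same as above.
True-score variance = [16.8²·0.79 + 19.6²·0.59 + 6.5²·0.79] + 282.341 = 483.002 + 282.341 = 765.342.
Reliability = 765.342 / 990.991 = 0.772.

0.772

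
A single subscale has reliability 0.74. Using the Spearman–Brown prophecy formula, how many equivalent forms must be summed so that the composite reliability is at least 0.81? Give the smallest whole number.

k ≥ ρ*(1−ρ₁)/(ρ₁(1−ρ*)) = 0.81·0.26 / (0.74·0.19) = 1.498.
Smallest integer k = 2.

2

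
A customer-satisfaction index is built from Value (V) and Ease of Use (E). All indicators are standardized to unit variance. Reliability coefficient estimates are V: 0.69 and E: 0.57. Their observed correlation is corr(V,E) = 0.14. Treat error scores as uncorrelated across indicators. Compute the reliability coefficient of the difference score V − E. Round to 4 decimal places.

0.5698

Var(V−E) = 1 + 1 − 2·0.14 = 2 − 0.28 = 1.72.
With uncorrelated errors the cross-covariances are all true-score covariance, so they carry over unchanged; only the diagonal terms shrink to ρᵢσᵢ².
True-score variance = [0.69 + 0.57] − 0.28 = 1.26 − 0.28 = 0.98.
Reliability = 0.98 / 1.72 = 0.5698.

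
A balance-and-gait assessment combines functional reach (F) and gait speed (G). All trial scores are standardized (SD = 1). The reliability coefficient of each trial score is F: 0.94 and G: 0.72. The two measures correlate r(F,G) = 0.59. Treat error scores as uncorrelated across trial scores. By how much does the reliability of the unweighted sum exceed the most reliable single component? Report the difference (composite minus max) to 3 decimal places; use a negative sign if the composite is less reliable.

-0.047

Var(sum) = 2 + 1.18 = 3.18; true-score variance = 1.66 + 1.18 = 2.84; composite reliability = 0.8931.
Max component reliability = 0.9400.
Difference = 0.8931 − 0.9400 = -0.047.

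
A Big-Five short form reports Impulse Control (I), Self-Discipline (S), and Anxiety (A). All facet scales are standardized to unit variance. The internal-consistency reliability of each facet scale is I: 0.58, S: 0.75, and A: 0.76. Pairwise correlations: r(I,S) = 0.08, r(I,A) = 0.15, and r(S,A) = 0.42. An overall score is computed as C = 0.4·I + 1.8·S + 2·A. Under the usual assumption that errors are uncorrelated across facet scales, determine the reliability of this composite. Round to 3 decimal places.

0.830

Var(C) = 0.4² + 1.8² + 2² + 2·[0.72·0.08 + 0.8·0.15 + 3.6·0.42] = 7.4 + 3.3792 = 10.7792.
Under uncorrelated errors the observed covariances equal the true-score covariances, so only the own-variance terms attenuate.
True-score variance = [0.4²·0.58 + 1.8²·0.75 + 2²·0.76] + 3.3792 = 5.5628 + 3.3792 = 8.942.
Reliability = 8.942 / 10.7792 = 0.830.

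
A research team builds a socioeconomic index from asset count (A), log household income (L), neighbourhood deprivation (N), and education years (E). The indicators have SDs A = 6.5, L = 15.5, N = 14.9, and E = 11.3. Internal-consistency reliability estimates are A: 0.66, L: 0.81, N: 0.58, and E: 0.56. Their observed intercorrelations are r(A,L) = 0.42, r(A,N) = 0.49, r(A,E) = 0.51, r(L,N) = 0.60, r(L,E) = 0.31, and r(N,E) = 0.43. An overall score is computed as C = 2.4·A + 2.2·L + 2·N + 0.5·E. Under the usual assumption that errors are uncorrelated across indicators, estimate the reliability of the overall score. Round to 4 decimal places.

0.8562

Var(C) = 2.4²·6.5² + 2.2²·15.5² + 2²·14.9² + 0.5²·11.3² + 2·[5.28·6.5·15.5·0.42 + 4.8·6.5·14.9·0.49 + 1.2·6.5·11.3·0.51 + 4.4·15.5·14.9·0.60 + 1.1·15.5·11.3·0.31 + 14.9·11.3·0.43] = 2326.13 + 2476 = 4802.13.
Because errors are independent across components, Cov(Tᵢ,Tⱼ) = Cov(Xᵢ,Xⱼ); the off-diagonal part of the true-score variance is the same as above.
True-score variance = [2.4²·6.5²·0.66 + 2.2²·15.5²·0.81 + 2²·14.9²·0.58 + 0.5²·11.3²·0.56] + 2476 = 1635.43 + 2476 = 4111.43.
Reliability = 4111.43 / 4802.13 = 0.8562.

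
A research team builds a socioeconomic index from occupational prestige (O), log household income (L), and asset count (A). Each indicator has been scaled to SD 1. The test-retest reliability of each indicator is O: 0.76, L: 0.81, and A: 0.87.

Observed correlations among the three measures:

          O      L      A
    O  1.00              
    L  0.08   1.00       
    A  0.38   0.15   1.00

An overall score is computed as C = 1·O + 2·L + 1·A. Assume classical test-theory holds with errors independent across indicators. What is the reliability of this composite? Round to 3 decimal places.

Var(C) = 1 + 2² + 1 + 2·[2·0.08 + 0.38 + 2·0.15] = 6 + 1.68 = 7.68.
Under uncorrelated errors the observed covariances equal the true-score covariances, so only the own-variance terms attenuate.
True-score variance = [0.76 + 2²·0.81 + 0.87] + 1.68 = 4.87 + 1.68 = 6.55.
Reliability = 6.55 / 7.68 = 0.853.

0.853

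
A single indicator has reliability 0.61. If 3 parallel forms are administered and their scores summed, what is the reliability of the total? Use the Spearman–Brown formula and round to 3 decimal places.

0.824

ρ_k = kρ / (1 + (k−1)ρ) = 3·0.61 / (1 + 2·0.61) = 1.830 / 2.220 = 0.824.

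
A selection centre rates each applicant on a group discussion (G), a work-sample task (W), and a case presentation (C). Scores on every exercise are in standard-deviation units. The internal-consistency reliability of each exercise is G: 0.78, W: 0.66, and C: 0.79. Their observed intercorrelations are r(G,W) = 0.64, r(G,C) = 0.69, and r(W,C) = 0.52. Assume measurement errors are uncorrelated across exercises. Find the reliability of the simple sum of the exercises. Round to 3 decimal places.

0.885

Var(G+W+C) = 3 + 2·[0.64 + 0.69 + 0.52] = 3 + 3.7 = 6.7.
With uncorrelated errors the cross-covariances are all true-score covariance, so they carry over unchanged; only the diagonal terms shrink to ρᵢσᵢ².
True-score variance = [0.78 + 0.66 + 0.79] + 3.7 = 2.23 + 3.7 = 5.93.
Reliability = 5.93 / 6.7 = 0.885.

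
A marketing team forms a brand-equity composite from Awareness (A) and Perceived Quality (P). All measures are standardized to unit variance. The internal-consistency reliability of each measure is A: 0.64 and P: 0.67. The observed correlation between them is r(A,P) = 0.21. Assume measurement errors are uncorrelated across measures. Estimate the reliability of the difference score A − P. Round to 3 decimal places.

Var(A−P) = 1 + 1 − 2·0.21 = 2 − 0.42 = 1.58.
With uncorrelated errors the cross-covariances are all true-score covariance, so they carry over unchanged; only the diagonal terms shrink to ρᵢσᵢ².
True-score variance = [0.64 + 0.67] − 0.42 = 1.31 − 0.42 = 0.89.
Reliability = 0.89 / 1.58 = 0.563.

0.563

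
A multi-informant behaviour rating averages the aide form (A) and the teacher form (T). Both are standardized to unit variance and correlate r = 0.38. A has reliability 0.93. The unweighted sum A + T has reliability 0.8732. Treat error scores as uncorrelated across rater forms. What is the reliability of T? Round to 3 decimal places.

0.720

Var(A+T) = 2 + 2·0.38 = 2.760.
True-score variance = ρ_A + ρ_T + 2·0.38, so 0.8732 = (0.93 + ρ_T + 0.76) / 2.760.
ρ_T = 0.8732·2.760 − 0.93 − 0.76 = 0.720.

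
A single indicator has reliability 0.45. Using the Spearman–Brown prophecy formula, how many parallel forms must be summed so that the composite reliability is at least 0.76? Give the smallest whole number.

4

k ≥ ρ*(1−ρ₁)/(ρ₁(1−ρ*)) = 0.76·0.55 / (0.45·0.24) = 3.870.
Smallest integer k = 4.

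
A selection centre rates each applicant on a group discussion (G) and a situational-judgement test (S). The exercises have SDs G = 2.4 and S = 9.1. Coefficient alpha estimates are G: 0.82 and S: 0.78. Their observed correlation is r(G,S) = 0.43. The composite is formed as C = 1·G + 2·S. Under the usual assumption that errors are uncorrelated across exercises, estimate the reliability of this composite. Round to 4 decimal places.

0.8027

Var(C) = 2.4² + 2²·9.1² + 2·[2·2.4·9.1·0.43] = 337 + 37.5648 = 374.565.
Because errors are independent across components, Cov(Tᵢ,Tⱼ) = Cov(Xᵢ,Xⱼ); the off-diagonal part of the true-score variance is the same as above.
True-score variance = [2.4²·0.82 + 2²·9.1²·0.78] + 37.5648 = 263.09 + 37.5648 = 300.655.
Reliability = 300.655 / 374.565 = 0.8027.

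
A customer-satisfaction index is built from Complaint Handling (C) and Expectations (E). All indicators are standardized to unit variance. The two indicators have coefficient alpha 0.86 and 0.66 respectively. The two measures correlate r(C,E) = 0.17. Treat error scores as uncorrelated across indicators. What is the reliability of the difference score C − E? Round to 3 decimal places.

Var(C−E) = 1 + 1 − 2·0.17 = 2 − 0.34 = 1.66.
Under uncorrelated errors the observed covariances equal the true-score covariances, so only the own-variance terms attenuate.
True-score variance = [0.86 + 0.66] − 0.34 = 1.52 − 0.34 = 1.18.
Reliability = 1.18 / 1.66 = 0.711.

0.711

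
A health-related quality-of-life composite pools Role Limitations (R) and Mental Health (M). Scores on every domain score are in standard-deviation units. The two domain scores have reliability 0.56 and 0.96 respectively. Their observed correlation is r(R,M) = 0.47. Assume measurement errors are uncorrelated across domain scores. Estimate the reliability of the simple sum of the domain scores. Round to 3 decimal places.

0.837

Var(R+M) = 2 + 2·[0.47] = 2 + 0.94 = 2.94.
With uncorrelated errors the cross-covariances are all true-score covariance, so they carry over unchanged; only the diagonal terms shrink to ρᵢσᵢ².
True-score variance = [0.56 + 0.96] + 0.94 = 1.52 + 0.94 = 2.46.
Reliability = 2.46 / 2.94 = 0.837.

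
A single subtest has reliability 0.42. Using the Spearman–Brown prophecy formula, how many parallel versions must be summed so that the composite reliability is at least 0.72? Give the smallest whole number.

k ≥ ρ*(1−ρ₁)/(ρ₁(1−ρ*)) = 0.72·0.58 / (0.42·0.28) = 3.551.
Smallest integer k = 4.

4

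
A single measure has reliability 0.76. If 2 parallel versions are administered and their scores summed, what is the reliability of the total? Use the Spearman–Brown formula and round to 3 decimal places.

ρ_k = kρ / (1 + (k−1)ρ) = 2·0.76 / (1 + 1·0.76) = 1.520 / 1.760 = 0.864.

0.864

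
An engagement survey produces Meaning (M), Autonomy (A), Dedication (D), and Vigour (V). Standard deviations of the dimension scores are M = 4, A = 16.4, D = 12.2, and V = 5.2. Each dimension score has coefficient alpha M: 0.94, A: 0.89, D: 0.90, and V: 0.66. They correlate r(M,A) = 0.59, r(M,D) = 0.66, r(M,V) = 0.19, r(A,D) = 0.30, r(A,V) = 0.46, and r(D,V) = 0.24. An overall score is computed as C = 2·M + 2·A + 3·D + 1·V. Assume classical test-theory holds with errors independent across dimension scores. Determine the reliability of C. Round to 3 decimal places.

0.937

Var(C) = 2²·4² + 2²·16.4² + 3²·12.2² + 5.2² + 2·[4·4·16.4·0.59 + 6·4·12.2·0.66 + 2·4·5.2·0.19 + 6·16.4·12.2·0.30 + 2·16.4·5.2·0.46 + 3·12.2·5.2·0.24] = 2506.44 + 1680.49 = 4186.93.
With uncorrelated errors the cross-covariances are all true-score covariance, so they carry over unchanged; only the diagonal terms shrink to ρᵢσᵢ².
True-score variance = [2²·4²·0.94 + 2²·16.4²·0.89 + 3²·12.2²·0.90 + 5.2²·0.66] + 1680.49 = 2241.11 + 1680.49 = 3921.6.
Reliability = 3921.6 / 4186.93 = 0.937.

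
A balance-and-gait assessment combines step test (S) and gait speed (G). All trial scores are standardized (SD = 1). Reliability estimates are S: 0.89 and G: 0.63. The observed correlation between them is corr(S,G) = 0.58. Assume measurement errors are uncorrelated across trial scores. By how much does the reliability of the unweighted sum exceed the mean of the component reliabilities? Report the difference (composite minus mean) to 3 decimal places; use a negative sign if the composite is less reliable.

Var(sum) = 2 + 1.16 = 3.16; true-score variance = 1.52 + 1.16 = 2.68; composite reliability = 0.8481.
Mean component reliability = 0.7600.
Difference = 0.8481 − 0.7600 = 0.088.

0.088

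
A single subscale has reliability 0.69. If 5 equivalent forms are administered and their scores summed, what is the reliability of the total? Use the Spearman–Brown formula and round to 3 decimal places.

ρ_k = kρ / (1 + (k−1)ρ) = 5·0.69 / (1 + 4·0.69) = 3.450 / 3.760 = 0.918.

0.918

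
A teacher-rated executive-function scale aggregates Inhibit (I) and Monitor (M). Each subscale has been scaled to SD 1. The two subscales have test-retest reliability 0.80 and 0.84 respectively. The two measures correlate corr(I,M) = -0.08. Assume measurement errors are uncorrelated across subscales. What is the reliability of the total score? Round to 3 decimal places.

0.804

Var(I+M) = 2 + 2·[(-0.08)] = 2 − 0.16 = 1.84.
Under uncorrelated errors the observed covariances equal the true-score covariances, so only the own-variance terms attenuate.
True-score variance = [0.80 + 0.84] − 0.16 = 1.64 − 0.16 = 1.48.
Reliability = 1.48 / 1.84 = 0.804.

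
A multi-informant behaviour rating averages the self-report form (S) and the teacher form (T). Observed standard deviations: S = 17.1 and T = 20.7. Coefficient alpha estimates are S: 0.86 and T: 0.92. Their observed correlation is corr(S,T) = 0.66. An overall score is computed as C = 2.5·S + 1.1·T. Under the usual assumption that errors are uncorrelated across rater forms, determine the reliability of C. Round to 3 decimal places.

Var(C) = 2.5²·17.1² + 1.1²·20.7² + 2·[2.75·17.1·20.7·0.66] = 2346.04 + 1284.91 = 3630.95.
With uncorrelated errors the cross-covariances are all true-score covariance, so they carry over unchanged; only the diagonal terms shrink to ρᵢσᵢ².
True-score variance = [2.5²·17.1²·0.86 + 1.1²·20.7²·0.92] + 1284.91 = 2048.7 + 1284.91 = 3333.61.
Reliability = 3333.61 / 3630.95 = 0.918.

0.918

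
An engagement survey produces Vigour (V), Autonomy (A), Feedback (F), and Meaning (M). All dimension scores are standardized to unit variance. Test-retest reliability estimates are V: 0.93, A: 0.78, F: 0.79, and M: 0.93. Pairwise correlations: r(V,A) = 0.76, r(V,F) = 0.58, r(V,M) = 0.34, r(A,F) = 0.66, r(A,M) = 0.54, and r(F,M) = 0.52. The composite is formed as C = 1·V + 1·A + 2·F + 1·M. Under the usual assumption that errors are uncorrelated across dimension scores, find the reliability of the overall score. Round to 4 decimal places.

0.9307

Var(C) = 1 + 1 + 2² + 1 + 2·[0.76 + 2·0.58 + 0.34 + 2·0.66 + 0.54 + 2·0.52] = 7 + 10.32 = 17.32.
Under uncorrelated errors the observed covariances equal the true-score covariances, so only the own-variance terms attenuate.
True-score variance = [0.93 + 0.78 + 2²·0.79 + 0.93] + 10.32 = 5.8 + 10.32 = 16.12.
Reliability = 16.12 / 17.32 = 0.9307.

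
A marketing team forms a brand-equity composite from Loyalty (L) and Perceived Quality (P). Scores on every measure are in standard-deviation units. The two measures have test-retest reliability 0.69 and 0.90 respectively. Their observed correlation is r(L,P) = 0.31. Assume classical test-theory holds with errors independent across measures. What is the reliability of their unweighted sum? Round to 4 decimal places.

Var(L+P) = 2 + 2·[0.31] = 2 + 0.62 = 2.62.
Because errors are independent across components, Cov(Tᵢ,Tⱼ) = Cov(Xᵢ,Xⱼ); the off-diagonal part of the true-score variance is the same as above.
True-score variance = [0.69 + 0.90] + 0.62 = 1.59 + 0.62 = 2.21.
Reliability = 2.21 / 2.62 = 0.8435.

0.8435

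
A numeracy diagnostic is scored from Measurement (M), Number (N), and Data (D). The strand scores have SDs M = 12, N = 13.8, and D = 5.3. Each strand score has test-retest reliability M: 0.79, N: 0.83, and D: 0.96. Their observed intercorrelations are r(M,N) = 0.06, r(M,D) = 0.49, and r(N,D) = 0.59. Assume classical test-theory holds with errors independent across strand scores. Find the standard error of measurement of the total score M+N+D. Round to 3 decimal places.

7.984

Var(total) = 362.53 + 168.505 = 531.035.
True-score variance = 298.792 + 168.505 = 467.297, so reliability = 0.8800.
Error variance = 531.035 − 467.297 = 63.7384; SEM = √63.7384 = 7.984.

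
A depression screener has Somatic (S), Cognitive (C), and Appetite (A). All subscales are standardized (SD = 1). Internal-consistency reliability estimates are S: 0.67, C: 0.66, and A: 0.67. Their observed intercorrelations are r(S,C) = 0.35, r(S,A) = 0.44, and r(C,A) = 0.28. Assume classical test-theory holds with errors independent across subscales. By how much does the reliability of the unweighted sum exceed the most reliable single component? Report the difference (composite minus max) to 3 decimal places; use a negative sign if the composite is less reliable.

0.135

Var(sum) = 3 + 2.14 = 5.14; true-score variance = 2 + 2.14 = 4.14; composite reliability = 0.8054.
Max component reliability = 0.6700.
Difference = 0.8054 − 0.6700 = 0.135.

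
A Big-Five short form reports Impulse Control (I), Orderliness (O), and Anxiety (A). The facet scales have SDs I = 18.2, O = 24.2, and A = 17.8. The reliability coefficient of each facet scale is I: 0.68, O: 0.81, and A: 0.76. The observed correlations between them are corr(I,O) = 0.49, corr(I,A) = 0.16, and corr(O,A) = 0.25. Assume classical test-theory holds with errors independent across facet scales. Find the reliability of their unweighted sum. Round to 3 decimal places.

0.852

Var(I+O+A) = 18.2² + 24.2² + 17.8² + 2·[18.2·24.2·0.49 + 18.2·17.8·0.16 + 24.2·17.8·0.25] = 1233.72 + 750.678 = 1984.4.
Because errors are independent across components, Cov(Tᵢ,Tⱼ) = Cov(Xᵢ,Xⱼ); the off-diagonal part of the true-score variance is the same as above.
True-score variance = [18.2²·0.68 + 24.2²·0.81 + 17.8²·0.76] + 750.678 = 940.41 + 750.678 = 1691.09.
Reliability = 1691.09 / 1984.4 = 0.852.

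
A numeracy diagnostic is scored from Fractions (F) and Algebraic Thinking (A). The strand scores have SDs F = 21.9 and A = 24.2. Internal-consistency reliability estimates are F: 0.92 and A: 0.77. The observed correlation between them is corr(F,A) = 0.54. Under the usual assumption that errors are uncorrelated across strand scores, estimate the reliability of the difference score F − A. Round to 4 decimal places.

0.6489

Var(F−A) = 21.9² + 24.2² − 2·21.9·24.2·0.54 = 1065.25 − 572.378 = 492.872.
With uncorrelated errors the cross-covariances are all true-score covariance, so they carry over unchanged; only the diagonal terms shrink to ρᵢσᵢ².
True-score variance = [21.9²·0.92 + 24.2²·0.77] − 572.378 = 892.184 − 572.378 = 319.806.
Reliability = 319.806 / 492.872 = 0.6489.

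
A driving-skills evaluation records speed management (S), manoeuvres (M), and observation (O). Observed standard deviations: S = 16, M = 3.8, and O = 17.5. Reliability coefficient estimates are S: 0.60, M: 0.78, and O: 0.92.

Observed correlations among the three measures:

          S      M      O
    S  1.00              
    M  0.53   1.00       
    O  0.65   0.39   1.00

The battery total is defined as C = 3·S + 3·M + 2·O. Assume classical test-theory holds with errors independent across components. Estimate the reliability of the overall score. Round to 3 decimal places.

Var(C) = 3²·16² + 3²·3.8² + 2²·17.5² + 2·[9·16·3.8·0.53 + 6·16·17.5·0.65 + 6·3.8·17.5·0.39] = 3658.96 + 3075.25 = 6734.21.
With uncorrelated errors the cross-covariances are all true-score covariance, so they carry over unchanged; only the diagonal terms shrink to ρᵢσᵢ².
True-score variance = [3²·16²·0.60 + 3²·3.8²·0.78 + 2²·17.5²·0.92] + 3075.25 = 2610.77 + 3075.25 = 5686.02.
Reliability = 5686.02 / 6734.21 = 0.844.

0.844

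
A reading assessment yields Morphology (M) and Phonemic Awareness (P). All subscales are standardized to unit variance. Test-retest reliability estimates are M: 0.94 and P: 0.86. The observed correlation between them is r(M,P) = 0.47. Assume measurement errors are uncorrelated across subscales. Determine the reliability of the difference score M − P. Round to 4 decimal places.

0.8113

Var(M−P) = 1 + 1 − 2·0.47 = 2 − 0.94 = 1.06.
Under uncorrelated errors the observed covariances equal the true-score covariances, so only the own-variance terms attenuate.
True-score variance = [0.94 + 0.86] − 0.94 = 1.8 − 0.94 = 0.86.
Reliability = 0.86 / 1.06 = 0.8113.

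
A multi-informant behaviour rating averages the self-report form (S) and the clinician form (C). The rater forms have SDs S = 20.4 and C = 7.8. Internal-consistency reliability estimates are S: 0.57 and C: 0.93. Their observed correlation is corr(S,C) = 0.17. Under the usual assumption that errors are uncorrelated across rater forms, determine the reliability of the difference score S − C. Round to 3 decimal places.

Var(S−C) = 20.4² + 7.8² − 2·20.4·7.8·0.17 = 477 − 54.1008 = 422.899.
Because errors are independent across components, Cov(Tᵢ,Tⱼ) = Cov(Xᵢ,Xⱼ); the off-diagonal part of the true-score variance is the same as above.
True-score variance = [20.4²·0.57 + 7.8²·0.93] − 54.1008 = 293.792 − 54.1008 = 239.692.
Reliability = 239.692 / 422.899 = 0.567.

0.567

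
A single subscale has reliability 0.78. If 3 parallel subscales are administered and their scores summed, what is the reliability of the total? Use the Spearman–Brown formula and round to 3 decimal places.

ρ_k = kρ / (1 + (k−1)ρ) = 3·0.78 / (1 + 2·0.78) = 2.340 / 2.560 = 0.914.

0.914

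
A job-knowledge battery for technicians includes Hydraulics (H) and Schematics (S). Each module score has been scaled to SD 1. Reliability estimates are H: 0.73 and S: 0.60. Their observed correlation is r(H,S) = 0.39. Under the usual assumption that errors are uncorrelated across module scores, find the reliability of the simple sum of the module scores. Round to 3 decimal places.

0.759

Var(H+S) = 2 + 2·[0.39] = 2 + 0.78 = 2.78.
With uncorrelated errors the cross-covariances are all true-score covariance, so they carry over unchanged; only the diagonal terms shrink to ρᵢσᵢ².
True-score variance = [0.73 + 0.60] + 0.78 = 1.33 + 0.78 = 2.11.
Reliability = 2.11 / 2.78 = 0.759.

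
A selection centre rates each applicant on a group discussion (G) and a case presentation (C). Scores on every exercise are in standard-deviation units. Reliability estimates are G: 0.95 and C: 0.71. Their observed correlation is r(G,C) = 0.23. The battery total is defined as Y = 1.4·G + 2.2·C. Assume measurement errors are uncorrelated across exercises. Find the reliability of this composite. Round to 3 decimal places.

Var(Y) = 1.4² + 2.2² + 2·[3.08·0.23] = 6.8 + 1.4168 = 8.2168.
With uncorrelated errors the cross-covariances are all true-score covariance, so they carry over unchanged; only the diagonal terms shrink to ρᵢσᵢ².
True-score variance = [1.4²·0.95 + 2.2²·0.71] + 1.4168 = 5.2984 + 1.4168 = 6.7152.
Reliability = 6.7152 / 8.2168 = 0.817.

0.817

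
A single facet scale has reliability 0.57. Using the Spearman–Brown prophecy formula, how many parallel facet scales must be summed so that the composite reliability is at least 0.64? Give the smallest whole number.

k ≥ ρ*(1−ρ₁)/(ρ₁(1−ρ*)) = 0.64·0.43 / (0.57·0.36) = 1.341.
Smallest integer k = 2.

2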